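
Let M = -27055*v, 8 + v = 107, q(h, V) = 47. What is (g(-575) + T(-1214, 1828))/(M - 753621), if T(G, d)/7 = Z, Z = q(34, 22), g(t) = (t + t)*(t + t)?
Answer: -440943/1144022 ≈ -0.38543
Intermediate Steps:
g(t) = 4*t² (g(t) = (2*t)*(2*t) = 4*t²)
v = 99 (v = -8 + 107 = 99)
Z = 47
M = -2678445 (M = -27055*99 = -2678445)
T(G, d) = 329 (T(G, d) = 7*47 = 329)
(g(-575) + T(-1214, 1828))/(M - 753621) = (4*(-575)² + 329)/(-2678445 - 753621) = (4*330625 + 329)/(-3432066) = (1322500 + 329)*(-1/3432066) = 1322829*(-1/3432066) = -440943/1144022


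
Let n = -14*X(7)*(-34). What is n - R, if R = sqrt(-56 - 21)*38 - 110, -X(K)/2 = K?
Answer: -6554 - 38*I*sqrt(77) ≈ -6554.0 - 333.45*I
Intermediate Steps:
X(K) = -2*K
R = -110 + 38*I*sqrt(77) (R = sqrt(-77)*38 - 110 = (I*sqrt(77))*38 - 110 = 38*I*sqrt(77) - 110 = -110 + 38*I*sqrt(77) ≈ -110.0 + 333.45*I)
n = -6664 (n = -(-28)*7*(-34) = -14*(-14)*(-34) = 196*(-34) = -6664)
n - R = -6664 - (-110 + 38*I*sqrt(77)) = -6664 + (110 - 38*I*sqrt(77)) = -6554 - 38*I*sqrt(77)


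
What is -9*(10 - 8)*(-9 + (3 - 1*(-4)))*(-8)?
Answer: -288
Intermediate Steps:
-9*(10 - 8)*(-9 + (3 - 1*(-4)))*(-8) = -18*(-9 + (3 + 4))*(-8) = -18*(-9 + 7)*(-8) = -18*(-2)*(-8) = -9*(-4)*(-8) = 36*(-8) = -288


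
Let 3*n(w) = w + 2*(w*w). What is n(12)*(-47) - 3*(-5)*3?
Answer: -4655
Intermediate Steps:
n(w) = w/3 + 2*w**2/3 (n(w) = (w + 2*(w*w))/3 = (w + 2*w**2)/3 = w/3 + 2*w**2/3)
n(12)*(-47) - 3*(-5)*3 = ((1/3)*12*(1 + 2*12))*(-47) - 3*(-5)*3 = ((1/3)*12*(1 + 24))*(-47) + 15*3 = ((1/3)*12*25)*(-47) + 45 = 100*(-47) + 45 = -4700 + 45 = -4655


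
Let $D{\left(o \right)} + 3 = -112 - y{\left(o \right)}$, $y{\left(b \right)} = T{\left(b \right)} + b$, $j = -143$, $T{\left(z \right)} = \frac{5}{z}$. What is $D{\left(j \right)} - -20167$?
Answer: $\frac{2887890}{143} \approx 20195.0$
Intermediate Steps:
$y{\left(b \right)} = b + \frac{5}{b}$ ($y{\left(b \right)} = \frac{5}{b} + b = b + \frac{5}{b}$)
$D{\left(o \right)} = -115 - o - \frac{5}{o}$ ($D{\left(o \right)} = -3 - \left(112 + o + \frac{5}{o}\right) = -115 - o - \frac{5}{o}$)
$D{\left(j \right)} - -20167 = \left(-115 - -143 - \frac{5}{-143}\right) - -20167 = \left(-115 + 143 - - \frac{5}{143}\right) + 20167 = \left(-115 + 143 + \frac{5}{143}\right) + 20167 = \frac{4009}{143} + 20167 = \frac{2887890}{143}$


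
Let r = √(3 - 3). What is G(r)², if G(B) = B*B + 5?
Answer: 25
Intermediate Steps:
r = 0 (r = √0 = 0)
G(B) = 5 + B² (G(B) = B² + 5 = 5 + B²)
G(r)² = (5 + 0²)² = (5 + 0)² = 5² = 25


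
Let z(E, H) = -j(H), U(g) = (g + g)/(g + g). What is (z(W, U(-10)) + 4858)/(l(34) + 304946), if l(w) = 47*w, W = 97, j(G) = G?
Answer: 4857/306544 ≈ 0.015844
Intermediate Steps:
U(g) = 1 (U(g) = (2*g)/((2*g)) = (2*g)*(1/(2*g)) = 1)
z(E, H) = -H
(z(W, U(-10)) + 4858)/(l(34) + 304946) = (-1*1 + 4858)/(47*34 + 304946) = (-1 + 4858)/(1598 + 304946) = 4857/306544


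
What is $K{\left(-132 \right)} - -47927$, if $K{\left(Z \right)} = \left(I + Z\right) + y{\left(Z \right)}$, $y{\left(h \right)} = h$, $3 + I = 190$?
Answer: $47850$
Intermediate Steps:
$I = 187$ ($I = -3 + 190 = 187$)
$K{\left(Z \right)} = 187 + 2 Z$ ($K{\left(Z \right)} = \left(187 + Z\right) + Z = 187 + 2 Z$)
$K{\left(-132 \right)} - -47927 = \left(187 + 2 \left(-132\right)\right) - -47927 = \left(187 - 264\right) + 47927 = -77 + 47927 = 47850$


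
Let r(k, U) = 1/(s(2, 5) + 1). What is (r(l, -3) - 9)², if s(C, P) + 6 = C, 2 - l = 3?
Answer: 784/9 ≈ 87.111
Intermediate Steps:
l = -1 (l = 2 - 1*3 = 2 - 3 = -1)
s(C, P) = -6 + C
r(k, U) = -⅓ (r(k, U) = 1/((-6 + 2) + 1) = 1/(-4 + 1) = 1/(-3) = -⅓)
(r(l, -3) - 9)² = (-⅓ - 9)² = (-28/3)² = 784/9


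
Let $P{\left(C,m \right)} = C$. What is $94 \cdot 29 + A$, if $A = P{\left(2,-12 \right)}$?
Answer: $2728$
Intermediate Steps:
$A = 2$
$94 \cdot 29 + A = 94 \cdot 29 + 2 = 2726 + 2 = 2728$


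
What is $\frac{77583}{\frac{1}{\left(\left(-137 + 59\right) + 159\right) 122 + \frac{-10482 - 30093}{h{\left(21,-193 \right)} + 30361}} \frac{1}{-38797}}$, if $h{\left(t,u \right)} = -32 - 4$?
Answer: $- \frac{36075433424234193}{1213} \approx -2.9741 \cdot 10^{13}$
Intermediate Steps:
$h{\left(t,u \right)} = -36$ ($h{\left(t,u \right)} = -32 - 4 = -36$)
$\frac{77583}{\frac{1}{\left(\left(-137 + 59\right) + 159\right) 122 + \frac{-10482 - 30093}{h{\left(21,-193 \right)} + 30361}} \frac{1}{-38797}} = \frac{77583}{\frac{1}{\left(\left(-137 + 59\right) + 159\right) 122 + \frac{-10482 - 30093}{-36 + 30361}} \frac{1}{-38797}} = \frac{77583}{\frac{1}{\left(-78 + 159\right) 122 - \frac{40575}{30325}} \left(- \frac{1}{38797}\right)} = \frac{77583}{\frac{1}{81 \cdot 122 - \frac{1623}{1213}} \left(- \frac{1}{38797}\right)} = \frac{77583}{\frac{1}{9882 - \frac{1623}{1213}} \left(- \frac{1}{38797}\right)} = \frac{77583}{\frac{1}{\frac{11985243}{1213}} \left(- \frac{1}{38797}\right)} = \frac{77583}{\frac{1213}{11985243} \left(- \frac{1}{38797}\right)} = \frac{77583}{- \frac{1213}{464991472671}} = 77583 \left(- \frac{464991472671}{1213}\right) = - \frac{36075433424234193}{1213}$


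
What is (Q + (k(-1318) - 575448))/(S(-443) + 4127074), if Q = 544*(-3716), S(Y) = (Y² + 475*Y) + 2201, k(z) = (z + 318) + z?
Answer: -2599270/4115099 ≈ -0.63164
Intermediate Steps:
k(z) = 318 + 2*z (k(z) = (318 + z) + z = 318 + 2*z)
S(Y) = 2201 + Y² + 475*Y
Q = -2021504
(Q + (k(-1318) - 575448))/(S(-443) + 4127074) = (-2021504 + ((318 + 2*(-1318)) - 575448))/((2201 + (-443)² + 475*(-443)) + 4127074) = (-2021504 + ((318 - 2636) - 575448))/((2201 + 196249 - 210425) + 4127074) = (-2021504 + (-2318 - 575448))/(-11975 + 4127074) = (-2021504 - 577766)/4115099 = -2599270*1/4115099 = -2599270/4115099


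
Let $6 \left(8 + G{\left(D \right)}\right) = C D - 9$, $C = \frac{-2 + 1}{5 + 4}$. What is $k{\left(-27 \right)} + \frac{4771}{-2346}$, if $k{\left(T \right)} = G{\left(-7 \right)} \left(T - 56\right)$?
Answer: $\frac{16378279}{21114} \approx 775.71$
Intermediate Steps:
$C = - \frac{1}{9} \approx -0.11111$
$G{\left(D \right)} = - \frac{19}{2} - \frac{D}{54}$ ($G{\left(D \right)} = -8 + \frac{- \frac{D}{9} - 9}{6} = -8 + \frac{-9 - \frac{D}{9}}{6} = -8 - \left(\frac{3}{2} + \frac{D}{54}\right) = - \frac{19}{2} - \frac{D}{54}$)
$k{\left(T \right)} = \frac{14168}{27} - \frac{253 T}{27}$ ($k{\left(T \right)} = \left(- \frac{19}{2} - - \frac{7}{54}\right) \left(T - 56\right) = \left(- \frac{19}{2} + \frac{7}{54}\right) \left(-56 + T\right) = - \frac{253 \left(-56 + T\right)}{27} = \frac{14168}{27} - \frac{253 T}{27}$)
$k{\left(-27 \right)} + \frac{4771}{-2346} = \left(\frac{14168}{27} - -253\right) + \frac{4771}{-2346} = \left(\frac{14168}{27} + 253\right) + 4771 \left(- \frac{1}{2346}\right) = \frac{20999}{27} - \frac{4771}{2346} = \frac{16378279}{21114}$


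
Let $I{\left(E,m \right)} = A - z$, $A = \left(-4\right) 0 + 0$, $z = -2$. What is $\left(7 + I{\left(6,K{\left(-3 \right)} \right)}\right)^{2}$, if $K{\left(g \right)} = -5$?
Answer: $81$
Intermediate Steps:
$A = 0$ ($A = 0 + 0 = 0$)
$I{\left(E,m \right)} = 2$ ($I{\left(E,m \right)} = 0 - -2 = 0 + 2 = 2$)
$\left(7 + I{\left(6,K{\left(-3 \right)} \right)}\right)^{2} = \left(7 + 2\right)^{2} = 9^{2} = 81$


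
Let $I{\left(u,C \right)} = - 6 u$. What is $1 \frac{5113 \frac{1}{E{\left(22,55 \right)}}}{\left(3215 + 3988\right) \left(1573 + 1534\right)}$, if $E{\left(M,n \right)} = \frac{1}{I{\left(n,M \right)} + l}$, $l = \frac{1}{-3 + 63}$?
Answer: $- \frac{7787099}{103291020} \approx -0.07539$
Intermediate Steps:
$l = \frac{1}{60} \approx 0.016667$
$E{\left(M,n \right)} = \frac{1}{\frac{1}{60} - 6 n}$ ($E{\left(M,n \right)} = \frac{1}{- 6 n + \frac{1}{60}} = \frac{1}{\frac{1}{60} - 6 n}$)
$1 \frac{5113 \frac{1}{E{\left(22,55 \right)}}}{\left(3215 + 3988\right) \left(1573 + 1534\right)} = 1 \frac{5113 \frac{1}{\left(-60\right) \frac{1}{-1 + 360 \cdot 55}}}{\left(3215 + 3988\right) \left(1573 + 1534\right)} = 1 \frac{5113 \frac{1}{\left(-60\right) \frac{1}{-1 + 19800}}}{7203 \cdot 3107} = 1 \frac{5113 \frac{1}{\left(-60\right) \frac{1}{19799}}}{22379721} = 1 \frac{5113}{\left(-60\right) \frac{1}{19799}} \cdot \frac{1}{22379721} = 1 \frac{5113}{- \frac{60}{19799}} \cdot \frac{1}{22379721} = 1 \cdot 5113 \left(- \frac{19799}{60}\right) \frac{1}{22379721} = 1 \left(\left(- \frac{101232287}{60}\right) \frac{1}{22379721}\right) = 1 \left(- \frac{7787099}{103291020}\right) = - \frac{7787099}{103291020}$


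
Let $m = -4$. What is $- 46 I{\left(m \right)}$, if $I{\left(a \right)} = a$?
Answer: $184$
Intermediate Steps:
$- 46 I{\left(m \right)} = \left(-46\right) \left(-4\right) = 184$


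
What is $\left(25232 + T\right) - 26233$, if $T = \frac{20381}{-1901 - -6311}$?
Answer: $- \frac{4394029}{4410} \approx -996.38$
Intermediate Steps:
$T = \frac{20381}{4410}$ ($T = \frac{20381}{-1901 + 6311} = \frac{20381}{4410} \approx 4.6215$)
$\left(25232 + T\right) - 26233 = \left(25232 + \frac{20381}{4410}\right) - 26233 = \frac{111293501}{4410} - 26233 = - \frac{4394029}{4410}$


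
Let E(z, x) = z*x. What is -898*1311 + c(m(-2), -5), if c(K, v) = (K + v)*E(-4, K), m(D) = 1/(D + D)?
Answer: -4709133/4 ≈ -1.1773e+6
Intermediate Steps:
E(z, x) = x*z
m(D) = 1/(2*D)
c(K, v) = -4*K*(K + v) (c(K, v) = (K + v)*(K*(-4)) = (K + v)*(-4*K) = -4*K*(K + v))
-898*1311 + c(m(-2), -5) = -898*1311 - 4*(½)/(-2)*((½)/(-2) - 5) = -1177278 - 4*(½)*(-½)*((½)*(-½) - 5) = -1177278 - 4*(-¼)*(-¼ - 5) = -1177278 - 4*(-¼)*(-21/4) = -1177278 - 21/4 = -4709133/4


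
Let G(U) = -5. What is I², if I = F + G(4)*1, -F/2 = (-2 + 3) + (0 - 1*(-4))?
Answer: 225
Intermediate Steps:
F = -10 (F = -2*((-2 + 3) + (0 - 1*(-4))) = -2*(1 + (0 + 4)) = -2*(1 + 4) = -2*5 = -10)
I = -15 (I = -10 - 5*1 = -10 - 5 = -15)
I² = (-15)² = 225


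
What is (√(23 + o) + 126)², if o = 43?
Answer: (126 + √66)² ≈ 17989.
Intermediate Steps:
(√(23 + o) + 126)² = (√(23 + 43) + 126)² = (√66 + 126)² = (126 + √66)²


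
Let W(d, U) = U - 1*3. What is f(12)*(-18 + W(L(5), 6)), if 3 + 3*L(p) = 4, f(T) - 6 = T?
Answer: -270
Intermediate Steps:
f(T) = 6 + T
L(p) = 1/3 (L(p) = -1 + (1/3)*4 = -1 + 4/3 = 1/3)
W(d, U) = -3 + U (W(d, U) = U - 3 = -3 + U)
f(12)*(-18 + W(L(5), 6)) = (6 + 12)*(-18 + (-3 + 6)) = 18*(-18 + 3) = 18*(-15) = -270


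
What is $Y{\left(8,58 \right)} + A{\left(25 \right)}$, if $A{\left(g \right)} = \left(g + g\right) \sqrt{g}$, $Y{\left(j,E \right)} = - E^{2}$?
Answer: $-3114$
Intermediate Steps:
$A{\left(g \right)} = 2 g^{\frac{3}{2}}$ ($A{\left(g \right)} = 2 g \sqrt{g} = 2 g^{\frac{3}{2}}$)
$Y{\left(8,58 \right)} + A{\left(25 \right)} = - 58^{2} + 2 \cdot 25^{\frac{3}{2}} = \left(-1\right) 3364 + 2 \cdot 125 = -3364 + 250 = -3114$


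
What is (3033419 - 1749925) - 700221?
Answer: 583273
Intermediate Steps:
(3033419 - 1749925) - 700221 = 1283494 - 700221 = 583273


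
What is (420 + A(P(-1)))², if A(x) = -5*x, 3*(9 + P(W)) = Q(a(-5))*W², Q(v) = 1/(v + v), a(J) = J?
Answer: 7789681/36 ≈ 2.1638e+5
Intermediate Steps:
Q(v) = 1/(2*v)
P(W) = -9 - W²/30 (P(W) = -9 + (((½)/(-5))*W²)/3 = -9 + (((½)*(-⅕))*W²)/3 = -9 + (-W²/10)/3 = -9 - W²/30)
(420 + A(P(-1)))² = (420 - 5*(-9 - 1/30*(-1)²))² = (420 - 5*(-9 - 1/30*1))² = (420 - 5*(-9 - 1/30))² = (420 - 5*(-271/30))² = (420 + 271/6)² = (2791/6)² = 7789681/36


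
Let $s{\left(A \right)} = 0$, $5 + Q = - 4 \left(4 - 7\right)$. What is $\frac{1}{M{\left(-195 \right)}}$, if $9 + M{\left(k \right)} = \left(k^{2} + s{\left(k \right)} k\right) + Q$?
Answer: $\frac{1}{38023} \approx 2.63 \cdot 10^{-5}$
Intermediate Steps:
$Q = 7$ ($Q = -5 - 4 \left(4 - 7\right) = -5 - -12 = -5 + 12 = 7$)
$M{\left(k \right)} = -2 + k^{2}$ ($M{\left(k \right)} = -9 + \left(\left(k^{2} + 0 k\right) + 7\right) = -9 + \left(\left(k^{2} + 0\right) + 7\right) = -9 + \left(k^{2} + 7\right) = -9 + \left(7 + k^{2}\right) = -2 + k^{2}$)
$\frac{1}{M{\left(-195 \right)}} = \frac{1}{-2 + \left(-195\right)^{2}} = \frac{1}{-2 + 38025} = \frac{1}{38023}$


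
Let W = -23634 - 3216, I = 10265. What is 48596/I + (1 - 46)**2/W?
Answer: 17120213/3674870 ≈ 4.6587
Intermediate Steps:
W = -26850
48596/I + (1 - 46)**2/W = 48596/10265 + (1 - 46)**2/(-26850) = 48596*(1/10265) + (-45)**2*(-1/26850) = 48596/10265 + 2025*(-1/26850) = 48596/10265 - 27/358 = 17120213/3674870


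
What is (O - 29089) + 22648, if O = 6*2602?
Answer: 9171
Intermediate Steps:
O = 15612
(O - 29089) + 22648 = (15612 - 29089) + 22648 = -13477 + 22648 = 9171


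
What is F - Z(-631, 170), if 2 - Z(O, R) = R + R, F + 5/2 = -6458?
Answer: -12245/2 ≈ -6122.5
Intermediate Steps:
F = -12921/2 (F = -5/2 - 6458 = -12921/2 ≈ -6460.5)
Z(O, R) = 2 - 2*R (Z(O, R) = 2 - (R + R) = 2 - 2*R)
F - Z(-631, 170) = -12921/2 - (2 - 2*170) = -12921/2 - (2 - 340) = -12921/2 - 1*(-338) = -12921/2 + 338 = -12245/2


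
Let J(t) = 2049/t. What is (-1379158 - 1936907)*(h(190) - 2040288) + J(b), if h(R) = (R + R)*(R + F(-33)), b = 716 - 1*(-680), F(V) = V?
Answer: 9168776099594769/1396 ≈ 6.5679e+12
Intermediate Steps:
b = 1396 (b = 716 + 680 = 1396)
h(R) = 2*R*(-33 + R) (h(R) = (R + R)*(R - 33) = (2*R)*(-33 + R) = 2*R*(-33 + R))
(-1379158 - 1936907)*(h(190) - 2040288) + J(b) = (-1379158 - 1936907)*(2*190*(-33 + 190) - 2040288) + 2049/1396 = -3316065*(2*190*157 - 2040288) + 2049*(1/1396) = -3316065*(59660 - 2040288) + 2049/1396 = -3316065*(-1980628) + 2049/1396 = 6567891188820 + 2049/1396 = 9168776099594769/1396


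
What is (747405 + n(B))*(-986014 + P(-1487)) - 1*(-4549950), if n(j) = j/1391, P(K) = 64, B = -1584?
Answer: -1025025517287000/1391 ≈ -7.3690e+11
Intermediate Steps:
n(j) = j/1391 (n(j) = j*(1/1391) = j/1391)
(747405 + n(B))*(-986014 + P(-1487)) - 1*(-4549950) = (747405 + (1/1391)*(-1584))*(-986014 + 64) - 1*(-4549950) = (747405 - 1584/1391)*(-985950) + 4549950 = (1039638771/1391)*(-985950) + 4549950 = -1025031846267450/1391 + 4549950 = -1025025517287000/1391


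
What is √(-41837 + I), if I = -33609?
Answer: I*√75446 ≈ 274.67*I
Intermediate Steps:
√(-41837 + I) = √(-41837 - 33609) = √(-75446) = I*√75446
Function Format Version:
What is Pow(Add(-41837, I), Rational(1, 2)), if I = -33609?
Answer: Mul(I, Pow(75446, Rational(1, 2))) ≈ Mul(274.67, I)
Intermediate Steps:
Pow(Add(-41837, I), Rational(1, 2)) = Pow(Add(-41837, -33609), Rational(1, 2)) = Pow(-75446, Rational(1, 2)) = Mul(I, Pow(75446, Rational(1, 2)))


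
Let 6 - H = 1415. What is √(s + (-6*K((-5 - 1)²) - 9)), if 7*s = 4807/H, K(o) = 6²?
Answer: I*√21935134466/9863 ≈ 15.016*I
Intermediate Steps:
K(o) = 36
H = -1409 (H = 6 - 1*1415 = 6 - 1415 = -1409)
s = -4807/9863 (s = (4807/(-1409))/7 = (4807*(-1/1409))/7 = (⅐)*(-4807/1409) = -4807/9863 ≈ -0.48738)
√(s + (-6*K((-5 - 1)²) - 9)) = √(-4807/9863 + (-6*36 - 9)) = √(-4807/9863 + (-216 - 9)) = √(-4807/9863 - 225) = √(-2223982/9863) = I*√21935134466/9863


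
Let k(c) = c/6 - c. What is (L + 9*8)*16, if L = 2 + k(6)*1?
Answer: 1104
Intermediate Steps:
k(c) = -5*c/6 (k(c) = c*(⅙) - c = c/6 - c = -5*c/6)
L = -3 (L = 2 - ⅚*6*1 = 2 - 5*1 = 2 - 5 = -3)
(L + 9*8)*16 = (-3 + 9*8)*16 = (-3 + 72)*16 = 69*16 = 1104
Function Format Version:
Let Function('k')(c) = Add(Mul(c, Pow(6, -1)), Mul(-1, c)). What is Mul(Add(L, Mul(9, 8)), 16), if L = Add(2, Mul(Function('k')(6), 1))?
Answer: 1104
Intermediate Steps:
Function('k')(c) = Mul(Rational(-5, 6), c) (Function('k')(c) = Add(Mul(c, Rational(1, 6)), Mul(-1, c)) = Add(Mul(Rational(1, 6), c), Mul(-1, c)) = Mul(Rational(-5, 6), c))
L = -3 (L = Add(2, Mul(Mul(Rational(-5, 6), 6), 1)) = Add(2, Mul(-5, 1)) = Add(2, -5) = -3)
Mul(Add(L, Mul(9, 8)), 16) = Mul(Add(-3, Mul(9, 8)), 16) = Mul(Add(-3, 72), 16) = Mul(69, 16) = 1104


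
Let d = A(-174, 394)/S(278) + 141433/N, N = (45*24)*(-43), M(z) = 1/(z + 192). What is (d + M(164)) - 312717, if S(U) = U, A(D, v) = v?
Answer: -179659739826413/574509240 ≈ -3.1272e+5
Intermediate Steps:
M(z) = 1/(192 + z)
N = -46440 (N = 1080*(-43) = -46440)
d = -10510507/6455160 (d = 394/278 + 141433/(-46440) = 394*(1/278) + 141433*(-1/46440) = 197/139 - 141433/46440 = -10510507/6455160 ≈ -1.6282)
(d + M(164)) - 312717 = (-10510507/6455160 + 1/(192 + 164)) - 312717 = (-10510507/6455160 + 1/356) - 312717 = -933821333/574509240 - 312717 = -179659739826413/574509240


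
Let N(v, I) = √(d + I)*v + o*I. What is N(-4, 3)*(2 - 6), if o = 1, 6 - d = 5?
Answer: 20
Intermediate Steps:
d = 1 (d = 6 - 1*5 = 6 - 5 = 1)
N(v, I) = I + v*√(1 + I) (N(v, I) = √(1 + I)*v + 1*I = v*√(1 + I) + I = I + v*√(1 + I))
N(-4, 3)*(2 - 6) = (3 - 4*√(1 + 3))*(2 - 6) = (3 - 4*√4)*(-4) = (3 - 4*2)*(-4) = (3 - 8)*(-4) = -5*(-4) = 20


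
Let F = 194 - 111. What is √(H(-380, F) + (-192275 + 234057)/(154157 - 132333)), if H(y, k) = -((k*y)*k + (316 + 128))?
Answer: √19478484561646/2728 ≈ 1617.8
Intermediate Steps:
F = 83
H(y, k) = -444 - y*k² (H(y, k) = -(y*k² + 444) = -(444 + y*k²) = -444 - y*k²)
√(H(-380, F) + (-192275 + 234057)/(154157 - 132333)) = √((-444 - 1*(-380)*83²) + (-192275 + 234057)/(154157 - 132333)) = √((-444 - 1*(-380)*6889) + 41782/21824) = √((-444 + 2617820) + 41782*(1/21824)) = √(2617376 + 20891/10912) = √(28560827803/10912) = √19478484561646/2728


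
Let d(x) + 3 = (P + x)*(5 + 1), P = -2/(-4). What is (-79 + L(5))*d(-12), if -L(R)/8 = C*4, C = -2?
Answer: 1080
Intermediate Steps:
P = 1/2 (P = -2*(-1/4) = 1/2 ≈ 0.50000)
L(R) = 64 (L(R) = -(-16)*4 = -8*(-8) = 64)
d(x) = 6*x (d(x) = -3 + (1/2 + x)*(5 + 1) = -3 + (1/2 + x)*6 = -3 + (3 + 6*x) = 6*x)
(-79 + L(5))*d(-12) = (-79 + 64)*(6*(-12)) = -15*(-72) = 1080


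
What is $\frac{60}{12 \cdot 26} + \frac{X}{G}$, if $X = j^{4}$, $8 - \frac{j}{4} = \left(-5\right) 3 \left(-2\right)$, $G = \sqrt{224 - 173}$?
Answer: $\frac{5}{26} + \frac{59969536 \sqrt{51}}{51} \approx 8.3974 \cdot 10^{6}$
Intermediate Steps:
$G = \sqrt{51} \approx 7.1414$
$j = -88$ ($j = 32 - 4 \left(-5\right) 3 \left(-2\right) = 32 - 4 \left(\left(-15\right) \left(-2\right)\right) = 32 - 120 = -88$)
$X = 59969536$ ($X = \left(-88\right)^{4} = 59969536$)
$\frac{60}{12 \cdot 26} + \frac{X}{G} = \frac{60}{12 \cdot 26} + \frac{59969536}{\sqrt{51}} = \frac{60}{312} + 59969536 \frac{\sqrt{51}}{51} = 60 \cdot \frac{1}{312} + \frac{59969536 \sqrt{51}}{51} = \frac{5}{26} + \frac{59969536 \sqrt{51}}{51}$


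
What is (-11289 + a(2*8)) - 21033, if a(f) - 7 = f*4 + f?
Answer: -32235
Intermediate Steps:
a(f) = 7 + 5*f (a(f) = 7 + (f*4 + f) = 7 + (4*f + f) = 7 + 5*f)
(-11289 + a(2*8)) - 21033 = (-11289 + (7 + 5*(2*8))) - 21033 = (-11289 + (7 + 5*16)) - 21033 = (-11289 + (7 + 80)) - 21033 = (-11289 + 87) - 21033 = -11202 - 21033 = -32235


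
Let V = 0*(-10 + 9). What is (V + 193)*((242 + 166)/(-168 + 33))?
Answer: -26248/45 ≈ -583.29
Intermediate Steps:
V = 0 (V = 0*(-1) = 0)
(V + 193)*((242 + 166)/(-168 + 33)) = (0 + 193)*((242 + 166)/(-168 + 33)) = 193*(408/(-135)) = 193*(408*(-1/135)) = 193*(-136/45) = -26248/45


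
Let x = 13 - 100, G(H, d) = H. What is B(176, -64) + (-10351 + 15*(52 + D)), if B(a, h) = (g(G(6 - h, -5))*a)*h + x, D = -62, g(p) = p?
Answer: -799068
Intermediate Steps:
x = -87
B(a, h) = -87 + a*h*(6 - h) (B(a, h) = ((6 - h)*a)*h - 87 = (a*(6 - h))*h - 87 = a*h*(6 - h) - 87 = -87 + a*h*(6 - h))
B(176, -64) + (-10351 + 15*(52 + D)) = (-87 - 1*176*(-64)*(-6 - 64)) + (-10351 + 15*(52 - 62)) = (-87 - 1*176*(-64)*(-70)) + (-10351 + 15*(-10)) = (-87 - 788480) + (-10351 - 150) = -788567 - 10501 = -799068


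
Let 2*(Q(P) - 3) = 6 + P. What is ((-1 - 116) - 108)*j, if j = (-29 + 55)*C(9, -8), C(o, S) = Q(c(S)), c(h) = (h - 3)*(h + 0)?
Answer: -292500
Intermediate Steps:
c(h) = h*(-3 + h) (c(h) = (-3 + h)*h = h*(-3 + h))
Q(P) = 6 + P/2 (Q(P) = 3 + (6 + P)/2 = 3 + (3 + P/2) = 6 + P/2)
C(o, S) = 6 + S*(-3 + S)/2 (C(o, S) = 6 + (S*(-3 + S))/2 = 6 + S*(-3 + S)/2)
j = 1300 (j = (-29 + 55)*(6 + (½)*(-8)*(-3 - 8)) = 26*(6 + (½)*(-8)*(-11)) = 26*(6 + 44) = 26*50 = 1300)
((-1 - 116) - 108)*j = ((-1 - 116) - 108)*1300 = (-117 - 108)*1300 = -225*1300 = -292500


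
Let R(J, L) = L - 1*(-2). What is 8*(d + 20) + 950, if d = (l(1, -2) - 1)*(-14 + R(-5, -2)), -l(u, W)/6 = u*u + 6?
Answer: 5926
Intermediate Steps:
l(u, W) = -36 - 6*u**2 (l(u, W) = -6*(u*u + 6) = -6*(u**2 + 6) = -6*(6 + u**2) = -36 - 6*u**2)
R(J, L) = 2 + L (R(J, L) = L + 2 = 2 + L)
d = 602 (d = ((-36 - 6*1**2) - 1)*(-14 + (2 - 2)) = ((-36 - 6*1) - 1)*(-14 + 0) = ((-36 - 6) - 1)*(-14) = (-42 - 1)*(-14) = -43*(-14) = 602)
8*(d + 20) + 950 = 8*(602 + 20) + 950 = 8*622 + 950 = 4976 + 950 = 5926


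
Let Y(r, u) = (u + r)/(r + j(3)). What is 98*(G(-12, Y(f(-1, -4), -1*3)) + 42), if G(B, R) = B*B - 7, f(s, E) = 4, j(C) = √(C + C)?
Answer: 17542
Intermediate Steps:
j(C) = √2*√C (j(C) = √(2*C) = √2*√C)
Y(r, u) = (r + u)/(r + √6) (Y(r, u) = (u + r)/(r + √2*√3) = (r + u)/(r + √6))
G(B, R) = -7 + B² (G(B, R) = B² - 7 = -7 + B²)
98*(G(-12, Y(f(-1, -4), -1*3)) + 42) = 98*((-7 + (-12)²) + 42) = 98*((-7 + 144) + 42) = 98*(137 + 42) = 98*179 = 17542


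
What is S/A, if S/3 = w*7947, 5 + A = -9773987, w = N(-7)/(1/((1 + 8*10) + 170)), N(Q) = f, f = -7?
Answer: 41888637/9773992 ≈ 4.2857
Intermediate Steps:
N(Q) = -7
w = -1757 (w = -(1197 + 560) = -7/(1/((1 + 80) + 170)) = -7/(1/(81 + 170)) = -7/(1/251) = -7/1/251 = -7*251 = -1757)
A = -9773992 (A = -5 - 9773987 = -9773992)
S = -41888637 (S = 3*(-1757*7947) = 3*(-13962879) = -41888637)
S/A = -41888637/(-9773992) = -41888637*(-1/9773992) = 41888637/9773992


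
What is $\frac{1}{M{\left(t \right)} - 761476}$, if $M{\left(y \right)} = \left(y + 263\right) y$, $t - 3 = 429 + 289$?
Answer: $- \frac{1}{52012} \approx -1.9226 \cdot 10^{-5}$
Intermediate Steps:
$t = 721$ ($t = 3 + \left(429 + 289\right) = 3 + 718 = 721$)
$M{\left(y \right)} = y \left(263 + y\right)$ ($M{\left(y \right)} = \left(263 + y\right) y = y \left(263 + y\right)$)
$\frac{1}{M{\left(t \right)} - 761476} = \frac{1}{721 \left(263 + 721\right) - 761476} = \frac{1}{721 \cdot 984 - 761476} = \frac{1}{709464 - 761476} = \frac{1}{-52012} = - \frac{1}{52012}$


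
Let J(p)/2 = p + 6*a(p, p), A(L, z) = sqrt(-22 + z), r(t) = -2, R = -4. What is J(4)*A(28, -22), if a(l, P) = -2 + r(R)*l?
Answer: -224*I*sqrt(11) ≈ -742.92*I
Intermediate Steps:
a(l, P) = -2 - 2*l
J(p) = -24 - 22*p (J(p) = 2*(p + 6*(-2 - 2*p)) = 2*(p + (-12 - 12*p)) = 2*(-12 - 11*p) = -24 - 22*p)
J(4)*A(28, -22) = (-24 - 22*4)*sqrt(-22 - 22) = (-24 - 88)*sqrt(-44) = -224*I*sqrt(11)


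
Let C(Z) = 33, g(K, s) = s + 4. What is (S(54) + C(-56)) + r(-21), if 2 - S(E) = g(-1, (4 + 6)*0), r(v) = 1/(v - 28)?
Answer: 1518/49 ≈ 30.980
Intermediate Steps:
r(v) = 1/(-28 + v)
g(K, s) = 4 + s
S(E) = -2 (S(E) = 2 - (4 + (4 + 6)*0) = 2 - (4 + 10*0) = 2 - (4 + 0) = 2 - 1*4 = 2 - 4 = -2)
(S(54) + C(-56)) + r(-21) = (-2 + 33) + 1/(-28 - 21) = 31 + 1/(-49) = 31 - 1/49 = 1518/49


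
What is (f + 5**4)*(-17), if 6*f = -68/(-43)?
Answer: -1371203/129 ≈ -10629.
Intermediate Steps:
f = 34/129 (f = (-68/(-43))/6 = (-68*(-1/43))/6 = (1/6)*(68/43) = 34/129 ≈ 0.26357)
(f + 5**4)*(-17) = (34/129 + 5**4)*(-17) = (34/129 + 625)*(-17) = (80659/129)*(-17) = -1371203/129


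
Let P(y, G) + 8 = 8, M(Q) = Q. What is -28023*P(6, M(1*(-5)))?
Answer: 0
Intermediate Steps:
P(y, G) = 0 (P(y, G) = -8 + 8 = 0)
-28023*P(6, M(1*(-5))) = -28023*0 = 0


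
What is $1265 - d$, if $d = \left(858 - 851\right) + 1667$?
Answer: $-409$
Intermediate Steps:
$d = 1674$ ($d = 7 + 1667 = 1674$)
$1265 - d = 1265 - 1674 = -409$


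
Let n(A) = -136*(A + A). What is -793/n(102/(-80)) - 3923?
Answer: -6806447/1734 ≈ -3925.3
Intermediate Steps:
n(A) = -272*A
-793/n(102/(-80)) - 3923 = -793/((-27744/(-80))) - 3923 = -793/((-27744*(-1)/80)) - 3923 = -793/((-272*(-51/40))) - 3923 = -793/1734/5 - 3923 = -793*5/1734 - 3923 = -3965/1734 - 3923 = -6806447/1734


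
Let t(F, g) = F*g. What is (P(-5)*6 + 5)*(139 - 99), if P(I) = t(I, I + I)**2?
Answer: 600200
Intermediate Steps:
P(I) = 4*I**4 (P(I) = (I*(I + I))**2 = (I*(2*I))**2 = (2*I**2)**2 = 4*I**4)
(P(-5)*6 + 5)*(139 - 99) = ((4*(-5)**4)*6 + 5)*(139 - 99) = ((4*625)*6 + 5)*40 = (2500*6 + 5)*40 = (15000 + 5)*40 = 15005*40 = 600200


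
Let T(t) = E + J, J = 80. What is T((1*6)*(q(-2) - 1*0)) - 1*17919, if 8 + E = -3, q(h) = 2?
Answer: -17850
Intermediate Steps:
E = -11 (E = -8 - 3 = -11)
T(t) = 69 (T(t) = -11 + 80 = 69)
T((1*6)*(q(-2) - 1*0)) - 1*17919 = 69 - 1*17919 = 69 - 17919 = -17850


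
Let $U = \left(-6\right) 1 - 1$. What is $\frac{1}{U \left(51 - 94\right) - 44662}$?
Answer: $- \frac{1}{44361} \approx -2.2542 \cdot 10^{-5}$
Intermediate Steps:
$U = -7$ ($U = -6 - 1 = -7$)
$\frac{1}{U \left(51 - 94\right) - 44662} = \frac{1}{- 7 \left(51 - 94\right) - 44662} = \frac{1}{\left(-7\right) \left(-43\right) - 44662} = \frac{1}{301 - 44662} = \frac{1}{-44361} = - \frac{1}{44361}$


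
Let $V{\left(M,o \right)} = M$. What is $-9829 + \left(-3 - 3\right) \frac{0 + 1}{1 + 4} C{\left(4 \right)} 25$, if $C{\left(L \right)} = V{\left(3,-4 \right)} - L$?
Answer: $-9799$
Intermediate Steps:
$C{\left(L \right)} = 3 - L$
$-9829 + \left(-3 - 3\right) \frac{0 + 1}{1 + 4} C{\left(4 \right)} 25 = -9829 + \left(-3 - 3\right) \frac{0 + 1}{1 + 4} \left(3 - 4\right) 25 = -9829 + - 6 \cdot 1 \cdot \frac{1}{5} \left(3 - 4\right) 25 = -9829 + - 6 \cdot 1 \cdot \frac{1}{5} \left(-1\right) 25 = -9829 + \left(-6\right) \frac{1}{5} \left(-1\right) 25 = -9829 + \left(- \frac{6}{5}\right) \left(-1\right) 25 = -9829 + \frac{6}{5} \cdot 25 = -9829 + 30 = -9799$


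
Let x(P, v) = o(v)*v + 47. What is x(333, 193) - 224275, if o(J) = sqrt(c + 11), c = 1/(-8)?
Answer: -224228 + 193*sqrt(174)/4 ≈ -2.2359e+5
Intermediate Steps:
c = -1/8 ≈ -0.12500
o(J) = sqrt(174)/4 (o(J) = sqrt(-1/8 + 11) = sqrt(87/8) = sqrt(174)/4)
x(P, v) = 47 + v*sqrt(174)/4 (x(P, v) = (sqrt(174)/4)*v + 47 = v*sqrt(174)/4 + 47 = 47 + v*sqrt(174)/4)
x(333, 193) - 224275 = (47 + (1/4)*193*sqrt(174)) - 224275 = (47 + 193*sqrt(174)/4) - 224275 = -224228 + 193*sqrt(174)/4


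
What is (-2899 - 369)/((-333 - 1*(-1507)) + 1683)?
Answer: -3268/2857 ≈ -1.1439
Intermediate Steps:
(-2899 - 369)/((-333 - 1*(-1507)) + 1683) = -3268/((-333 + 1507) + 1683) = -3268/(1174 + 1683) = -3268/2857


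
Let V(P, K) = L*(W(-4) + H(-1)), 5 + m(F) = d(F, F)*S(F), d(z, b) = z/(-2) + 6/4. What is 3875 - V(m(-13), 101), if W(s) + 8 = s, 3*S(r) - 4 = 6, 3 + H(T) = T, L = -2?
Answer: 3843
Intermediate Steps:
H(T) = -3 + T
S(r) = 10/3 (S(r) = 4/3 + (1/3)*6 = 4/3 + 2 = 10/3)
W(s) = -8 + s
d(z, b) = 3/2 - z/2 (d(z, b) = z*(-1/2) + 6*(1/4) = -z/2 + 3/2 = 3/2 - z/2)
m(F) = -5*F/3 (m(F) = -5 + (3/2 - F/2)*(10/3) = -5 + (5 - 5*F/3) = -5*F/3)
V(P, K) = 32 (V(P, K) = -2*((-8 - 4) + (-3 - 1)) = -2*(-12 - 4) = -2*(-16) = 32)
3875 - V(m(-13), 101) = 3875 - 1*32 = 3875 - 32 = 3843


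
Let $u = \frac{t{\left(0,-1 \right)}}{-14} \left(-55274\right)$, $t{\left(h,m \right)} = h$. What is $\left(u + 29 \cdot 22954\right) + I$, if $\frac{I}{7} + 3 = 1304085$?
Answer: $9794240$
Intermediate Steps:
$I = 9128574$ ($I = -21 + 7 \cdot 1304085 = -21 + 9128595 = 9128574$)
$u = 0$ ($u = \frac{0}{-14} \left(-55274\right) = 0 \left(- \frac{1}{14}\right) \left(-55274\right) = 0 \left(-55274\right) = 0$)
$\left(u + 29 \cdot 22954\right) + I = \left(0 + 29 \cdot 22954\right) + 9128574 = \left(0 + 665666\right) + 9128574 = 665666 + 9128574 = 9794240$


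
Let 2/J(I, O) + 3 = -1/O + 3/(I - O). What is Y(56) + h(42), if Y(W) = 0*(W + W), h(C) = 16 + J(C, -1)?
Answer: 1242/83 ≈ 14.964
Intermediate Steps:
J(I, O) = 2/(-3 - 1/O + 3/(I - O)) (J(I, O) = 2/(-3 + (-1/O + 3/(I - O))) = 2/(-3 - 1/O + 3/(I - O)))
h(C) = 16 - 2*(-1 - C)/(1 - 2*C) (h(C) = 16 + 2*(-1)*(-1 - C)/(C - 4*(-1) - 3*(-1)**2 + 3*C*(-1)) = 16 + 2*(-1)*(-1 - C)/(C + 4 - 3*1 - 3*C) = 16 + 2*(-1)*(-1 - C)/(C + 4 - 3 - 3*C) = 16 + 2*(-1)*(-1 - C)/(1 - 2*C) = 16 - 2*(-1 - C)/(1 - 2*C))
Y(W) = 0 (Y(W) = 0*(2*W) = 0)
Y(56) + h(42) = 0 + 6*(3 - 5*42)/(1 - 2*42) = 0 + 6*(3 - 210)/(1 - 84) = 0 + 6*(-207)/(-83) = 0 + 6*(-1/83)*(-207) = 0 + 1242/83 = 1242/83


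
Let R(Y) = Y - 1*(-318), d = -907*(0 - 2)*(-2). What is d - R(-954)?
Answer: -2992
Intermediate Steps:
d = -3628 (d = -(-1814)*(-2) = -907*4 = -3628)
R(Y) = 318 + Y (R(Y) = Y + 318 = 318 + Y)
d - R(-954) = -3628 - (318 - 954) = -3628 - 1*(-636) = -3628 + 636 = -2992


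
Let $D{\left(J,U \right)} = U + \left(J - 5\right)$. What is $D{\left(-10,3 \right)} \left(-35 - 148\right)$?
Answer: $2196$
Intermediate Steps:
$D{\left(J,U \right)} = -5 + J + U$ ($D{\left(J,U \right)} = U + \left(-5 + J\right) = -5 + J + U$)
$D{\left(-10,3 \right)} \left(-35 - 148\right) = \left(-5 - 10 + 3\right) \left(-35 - 148\right) = \left(-12\right) \left(-183\right) = 2196$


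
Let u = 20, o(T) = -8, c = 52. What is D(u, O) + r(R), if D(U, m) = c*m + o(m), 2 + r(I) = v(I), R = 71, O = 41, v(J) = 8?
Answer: 2130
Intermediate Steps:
r(I) = 6 (r(I) = -2 + 8 = 6)
D(U, m) = -8 + 52*m (D(U, m) = 52*m - 8 = -8 + 52*m)
D(u, O) + r(R) = (-8 + 52*41) + 6 = (-8 + 2132) + 6 = 2124 + 6 = 2130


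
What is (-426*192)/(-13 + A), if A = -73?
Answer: 40896/43 ≈ 951.07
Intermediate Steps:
(-426*192)/(-13 + A) = (-426*192)/(-13 - 73) = -81792/(-86) = -81792*(-1/86) = 40896/43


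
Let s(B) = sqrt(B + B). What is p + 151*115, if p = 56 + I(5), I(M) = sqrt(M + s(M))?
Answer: 17421 + sqrt(5 + sqrt(10)) ≈ 17424.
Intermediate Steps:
s(B) = sqrt(2)*sqrt(B) (s(B) = sqrt(2*B) = sqrt(2)*sqrt(B))
I(M) = sqrt(M + sqrt(2)*sqrt(M))
p = 56 + sqrt(5 + sqrt(10)) (p = 56 + sqrt(5 + sqrt(2)*sqrt(5)) = 56 + sqrt(5 + sqrt(10)) ≈ 58.857)
p + 151*115 = (56 + sqrt(5 + sqrt(10))) + 151*115 = (56 + sqrt(5 + sqrt(10))) + 17365 = 17421 + sqrt(5 + sqrt(10))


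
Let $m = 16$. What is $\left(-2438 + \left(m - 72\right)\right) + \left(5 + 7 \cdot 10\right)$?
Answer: $-2419$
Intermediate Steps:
$\left(-2438 + \left(m - 72\right)\right) + \left(5 + 7 \cdot 10\right) = \left(-2438 + \left(16 - 72\right)\right) + \left(5 + 7 \cdot 10\right) = \left(-2438 + \left(16 - 72\right)\right) + \left(5 + 70\right) = \left(-2438 - 56\right) + 75 = -2494 + 75 = -2419$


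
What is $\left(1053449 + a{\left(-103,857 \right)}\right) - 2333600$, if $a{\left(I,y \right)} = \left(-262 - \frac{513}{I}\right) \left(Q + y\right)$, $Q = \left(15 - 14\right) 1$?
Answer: $- \frac{154569387}{103} \approx -1.5007 \cdot 10^{6}$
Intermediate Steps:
$Q = 1$ ($Q = 1 \cdot 1 = 1$)
$a{\left(I,y \right)} = \left(1 + y\right) \left(-262 - \frac{513}{I}\right)$ ($a{\left(I,y \right)} = \left(-262 - \frac{513}{I}\right) \left(1 + y\right) = \left(1 + y\right) \left(-262 - \frac{513}{I}\right)$)
$\left(1053449 + a{\left(-103,857 \right)}\right) - 2333600 = \left(1053449 + \frac{-513 - 439641 - - 26986 \left(1 + 857\right)}{-103}\right) - 2333600 = \left(1053449 - \frac{-513 - 439641 - \left(-26986\right) 858}{103}\right) - 2333600 = \left(1053449 - \frac{-513 - 439641 + 23153988}{103}\right) - 2333600 = \left(1053449 - \frac{22713834}{103}\right) - 2333600 = \frac{85791413}{103} - 2333600 = - \frac{154569387}{103}$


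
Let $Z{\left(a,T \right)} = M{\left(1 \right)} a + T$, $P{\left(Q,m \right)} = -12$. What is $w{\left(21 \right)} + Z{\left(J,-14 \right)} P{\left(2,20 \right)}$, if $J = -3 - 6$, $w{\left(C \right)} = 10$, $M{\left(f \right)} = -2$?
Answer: $-38$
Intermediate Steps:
$J = -9$ ($J = -3 - 6 = -9$)
$Z{\left(a,T \right)} = T - 2 a$ ($Z{\left(a,T \right)} = - 2 a + T = T - 2 a$)
$w{\left(21 \right)} + Z{\left(J,-14 \right)} P{\left(2,20 \right)} = 10 + \left(-14 - -18\right) \left(-12\right) = 10 + \left(-14 + 18\right) \left(-12\right) = 10 + 4 \left(-12\right) = 10 - 48 = -38$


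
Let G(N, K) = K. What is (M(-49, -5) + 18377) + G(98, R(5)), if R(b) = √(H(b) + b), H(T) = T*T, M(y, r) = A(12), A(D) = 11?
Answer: 18388 + √30 ≈ 18393.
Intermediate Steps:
M(y, r) = 11
H(T) = T²
R(b) = √(b + b²) (R(b) = √(b² + b) = √(b + b²))
(M(-49, -5) + 18377) + G(98, R(5)) = (11 + 18377) + √(5*(1 + 5)) = 18388 + √(5*6) = 18388 + √30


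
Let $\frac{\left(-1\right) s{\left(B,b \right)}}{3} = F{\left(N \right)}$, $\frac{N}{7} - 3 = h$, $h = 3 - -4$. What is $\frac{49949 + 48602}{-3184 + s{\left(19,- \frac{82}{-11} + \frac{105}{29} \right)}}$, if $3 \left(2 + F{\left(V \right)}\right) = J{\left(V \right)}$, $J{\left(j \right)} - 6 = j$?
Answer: $- \frac{98551}{3254} \approx -30.286$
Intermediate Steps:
$h = 7$ ($h = 3 + 4 = 7$)
$N = 70$ ($N = 21 + 7 \cdot 7 = 21 + 49 = 70$)
$J{\left(j \right)} = 6 + j$
$F{\left(V \right)} = \frac{V}{3}$ ($F{\left(V \right)} = -2 + \frac{6 + V}{3} = -2 + \left(2 + \frac{V}{3}\right) = \frac{V}{3}$)
$s{\left(B,b \right)} = -70$ ($s{\left(B,b \right)} = - 3 \cdot \frac{1}{3} \cdot 70 = \left(-3\right) \frac{70}{3} = -70$)
$\frac{49949 + 48602}{-3184 + s{\left(19,- \frac{82}{-11} + \frac{105}{29} \right)}} = \frac{49949 + 48602}{-3184 - 70} = \frac{98551}{-3254} = 98551 \left(- \frac{1}{3254}\right) = - \frac{98551}{3254}$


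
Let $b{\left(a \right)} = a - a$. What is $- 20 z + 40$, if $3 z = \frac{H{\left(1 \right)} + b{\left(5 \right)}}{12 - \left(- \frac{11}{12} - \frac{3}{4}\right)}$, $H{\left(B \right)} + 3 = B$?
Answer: $\frac{1680}{41} \approx 40.976$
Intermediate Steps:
$b{\left(a \right)} = 0$
$H{\left(B \right)} = -3 + B$
$z = - \frac{2}{41}$ ($z = \frac{\left(\left(-3 + 1\right) + 0\right) \frac{1}{12 - \left(- \frac{11}{12} - \frac{3}{4}\right)}}{3} = \frac{\left(-2 + 0\right) \frac{1}{12 - - \frac{5}{3}}}{3} = \frac{\left(-2\right) \frac{1}{12 + \left(\frac{3}{4} + \frac{11}{12}\right)}}{3} = \frac{\left(-2\right) \frac{1}{12 + \frac{5}{3}}}{3} = \frac{\left(-2\right) \frac{1}{\frac{41}{3}}}{3} = \frac{\left(-2\right) \frac{3}{41}}{3} = \frac{1}{3} \left(- \frac{6}{41}\right) = - \frac{2}{41} \approx -0.048781$)
$- 20 z + 40 = \left(-20\right) \left(- \frac{2}{41}\right) + 40 = \frac{40}{41} + 40 = \frac{1680}{41}$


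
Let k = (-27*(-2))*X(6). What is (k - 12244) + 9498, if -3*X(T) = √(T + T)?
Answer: -2746 - 36*√3 ≈ -2808.4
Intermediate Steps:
X(T) = -√2*√T/3 (X(T) = -√(T + T)/3 = -√2*√T/3)
k = -36*√3 (k = (-27*(-2))*(-√2*√6/3) = 54*(-2*√3/3) = -36*√3 ≈ -62.354)
(k - 12244) + 9498 = (-36*√3 - 12244) + 9498 = (-12244 - 36*√3) + 9498 = -2746 - 36*√3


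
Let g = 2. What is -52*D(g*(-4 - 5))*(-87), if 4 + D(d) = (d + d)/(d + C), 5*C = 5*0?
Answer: -9048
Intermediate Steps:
C = 0 (C = (5*0)/5 = (⅕)*0 = 0)
D(d) = -2 (D(d) = -4 + (d + d)/(d + 0) = -4 + (2*d)/d = -4 + 2 = -2)
-52*D(g*(-4 - 5))*(-87) = -52*(-2)*(-87) = 104*(-87) = -9048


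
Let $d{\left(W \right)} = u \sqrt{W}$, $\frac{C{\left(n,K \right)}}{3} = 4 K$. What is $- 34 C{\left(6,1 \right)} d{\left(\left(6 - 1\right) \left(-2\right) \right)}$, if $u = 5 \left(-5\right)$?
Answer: $10200 i \sqrt{10} \approx 32255.0 i$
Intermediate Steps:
$C{\left(n,K \right)} = 12 K$ ($C{\left(n,K \right)} = 3 \cdot 4 K = 12 K$)
$u = -25$
$d{\left(W \right)} = - 25 \sqrt{W}$
$- 34 C{\left(6,1 \right)} d{\left(\left(6 - 1\right) \left(-2\right) \right)} = - 34 \cdot 12 \cdot 1 \left(- 25 \sqrt{\left(6 - 1\right) \left(-2\right)}\right) = \left(-34\right) 12 \left(- 25 \sqrt{5 \left(-2\right)}\right) = - 408 \left(- 25 \sqrt{-10}\right) = - 408 \left(- 25 i \sqrt{10}\right) = 10200 i \sqrt{10}$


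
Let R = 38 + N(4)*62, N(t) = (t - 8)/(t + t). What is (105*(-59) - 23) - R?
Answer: -6225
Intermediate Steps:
N(t) = (-8 + t)/(2*t) (N(t) = (-8 + t)/((2*t)) = (-8 + t)*(1/(2*t)) = (-8 + t)/(2*t))
R = 7 (R = 38 + ((½)*(-8 + 4)/4)*62 = 38 + ((½)*(¼)*(-4))*62 = 38 - ½*62 = 38 - 31 = 7)
(105*(-59) - 23) - R = (105*(-59) - 23) - 1*7 = (-6195 - 23) - 7 = -6218 - 7 = -6225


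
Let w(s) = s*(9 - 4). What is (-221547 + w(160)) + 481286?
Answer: 260539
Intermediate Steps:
w(s) = 5*s (w(s) = s*5 = 5*s)
(-221547 + w(160)) + 481286 = (-221547 + 5*160) + 481286 = (-221547 + 800) + 481286 = -220747 + 481286 = 260539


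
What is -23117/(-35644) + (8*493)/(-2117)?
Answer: -3160043/2602012 ≈ -1.2145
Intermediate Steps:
-23117/(-35644) + (8*493)/(-2117) = -23117*(-1/35644) + 3944*(-1/2117) = 23117/35644 - 136/73 = -3160043/2602012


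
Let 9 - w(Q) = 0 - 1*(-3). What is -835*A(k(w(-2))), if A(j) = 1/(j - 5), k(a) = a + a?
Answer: -835/7 ≈ -119.29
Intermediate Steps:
w(Q) = 6 (w(Q) = 9 - (0 - 1*(-3)) = 9 - (0 + 3) = 9 - 1*3 = 9 - 3 = 6)
k(a) = 2*a
A(j) = 1/(-5 + j)
-835*A(k(w(-2))) = -835/(-5 + 2*6) = -835/(-5 + 12) = -835/7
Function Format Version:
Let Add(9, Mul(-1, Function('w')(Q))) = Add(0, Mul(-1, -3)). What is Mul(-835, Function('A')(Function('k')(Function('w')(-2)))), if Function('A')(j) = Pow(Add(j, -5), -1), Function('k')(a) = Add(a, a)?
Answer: Rational(-835, 7) ≈ -119.29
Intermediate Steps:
Function('w')(Q) = 6 (Function('w')(Q) = Add(9, Mul(-1, Add(0, Mul(-1, -3)))) = Add(9, Mul(-1, Add(0, 3))) = Add(9, Mul(-1, 3)) = Add(9, -3) = 6)
Function('k')(a) = Mul(2, a)
Function('A')(j) = Pow(Add(-5, j), -1)
Mul(-835, Function('A')(Function('k')(Function('w')(-2)))) = Mul(-835, Pow(Add(-5, Mul(2, 6)), -1)) = Mul(-835, Pow(Add(-5, 12), -1)) = Mul(-835, Pow(7, -1)) = Mul(-835, Rational(1, 7)) = Rational(-835, 7)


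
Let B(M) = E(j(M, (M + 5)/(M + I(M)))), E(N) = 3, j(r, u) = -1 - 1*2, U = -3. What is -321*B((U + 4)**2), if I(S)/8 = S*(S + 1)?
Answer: -963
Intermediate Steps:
I(S) = 8*S*(1 + S) (I(S) = 8*(S*(S + 1)) = 8*(S*(1 + S)) = 8*S*(1 + S))
j(r, u) = -3 (j(r, u) = -1 - 2 = -3)
B(M) = 3
-321*B((U + 4)**2) = -321*3 = -963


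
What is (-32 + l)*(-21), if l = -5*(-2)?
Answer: 462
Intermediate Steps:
l = 10
(-32 + l)*(-21) = (-32 + 10)*(-21) = -22*(-21) = 462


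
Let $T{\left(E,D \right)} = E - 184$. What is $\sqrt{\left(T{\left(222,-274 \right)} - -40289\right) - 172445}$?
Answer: $i \sqrt{132118} \approx 363.48 i$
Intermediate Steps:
$T{\left(E,D \right)} = -184 + E$
$\sqrt{\left(T{\left(222,-274 \right)} - -40289\right) - 172445} = \sqrt{\left(\left(-184 + 222\right) - -40289\right) - 172445} = \sqrt{\left(38 + 40289\right) - 172445} = \sqrt{40327 - 172445} = \sqrt{-132118} = i \sqrt{132118}$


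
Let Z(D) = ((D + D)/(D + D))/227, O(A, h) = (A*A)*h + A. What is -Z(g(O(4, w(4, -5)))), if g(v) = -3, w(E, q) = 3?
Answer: -1/227 ≈ -0.0044053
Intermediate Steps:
O(A, h) = A + h*A² (O(A, h) = A²*h + A = h*A² + A = A + h*A²)
Z(D) = 1/227 (Z(D) = ((2*D)/((2*D)))*(1/227) = ((2*D)*(1/(2*D)))*(1/227) = 1*(1/227) = 1/227)
-Z(g(O(4, w(4, -5)))) = -1*1/227 = -1/227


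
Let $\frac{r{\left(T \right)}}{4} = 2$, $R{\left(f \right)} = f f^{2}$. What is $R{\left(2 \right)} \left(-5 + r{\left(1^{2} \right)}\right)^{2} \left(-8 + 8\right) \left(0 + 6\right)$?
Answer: $0$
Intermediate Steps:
$R{\left(f \right)} = f^{3}$
$r{\left(T \right)} = 8$ ($r{\left(T \right)} = 4 \cdot 2 = 8$)
$R{\left(2 \right)} \left(-5 + r{\left(1^{2} \right)}\right)^{2} \left(-8 + 8\right) \left(0 + 6\right) = 2^{3} \left(-5 + 8\right)^{2} \left(-8 + 8\right) \left(0 + 6\right) = 8 \cdot 3^{2} \cdot 0 \cdot 6 = 8 \cdot 9 \cdot 0 = 72 \cdot 0 = 0$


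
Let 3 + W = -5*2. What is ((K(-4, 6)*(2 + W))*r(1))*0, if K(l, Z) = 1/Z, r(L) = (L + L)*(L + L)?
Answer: 0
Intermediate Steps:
r(L) = 4*L² (r(L) = (2*L)*(2*L) = 4*L²)
W = -13 (W = -3 - 5*2 = -3 - 10 = -13)
((K(-4, 6)*(2 + W))*r(1))*0 = (((2 - 13)/6)*(4*1²))*0 = (((⅙)*(-11))*(4*1))*0 = -11/6*4*0 = -22/3*0 = 0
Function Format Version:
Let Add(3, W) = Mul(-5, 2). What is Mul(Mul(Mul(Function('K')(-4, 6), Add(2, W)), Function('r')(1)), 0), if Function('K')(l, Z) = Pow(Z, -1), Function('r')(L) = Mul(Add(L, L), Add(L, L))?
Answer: 0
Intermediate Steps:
Function('r')(L) = Mul(4, Pow(L, 2)) (Function('r')(L) = Mul(Mul(2, L), Mul(2, L)) = Mul(4, Pow(L, 2)))
W = -13 (W = Add(-3, Mul(-5, 2)) = Add(-3, -10) = -13)
Mul(Mul(Mul(Function('K')(-4, 6), Add(2, W)), Function('r')(1)), 0) = Mul(Mul(Mul(Pow(6, -1), Add(2, -13)), Mul(4, Pow(1, 2))), 0) = Mul(Mul(Mul(Rational(1, 6), -11), Mul(4, 1)), 0) = Mul(Mul(Rational(-11, 6), 4), 0) = Mul(Rational(-22, 3), 0) = 0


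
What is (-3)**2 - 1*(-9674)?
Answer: 9683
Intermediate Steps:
(-3)**2 - 1*(-9674) = 9 + 9674 = 9683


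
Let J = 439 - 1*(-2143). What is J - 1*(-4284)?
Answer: 6866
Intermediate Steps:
J = 2582 (J = 439 + 2143 = 2582)
J - 1*(-4284) = 2582 - 1*(-4284) = 2582 + 4284 = 6866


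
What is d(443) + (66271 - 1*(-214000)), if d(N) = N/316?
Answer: 88566079/316 ≈ 2.8027e+5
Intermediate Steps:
d(N) = N/316 (d(N) = N*(1/316) = N/316)
d(443) + (66271 - 1*(-214000)) = (1/316)*443 + (66271 - 1*(-214000)) = 443/316 + (66271 + 214000) = 443/316 + 280271 = 88566079/316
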